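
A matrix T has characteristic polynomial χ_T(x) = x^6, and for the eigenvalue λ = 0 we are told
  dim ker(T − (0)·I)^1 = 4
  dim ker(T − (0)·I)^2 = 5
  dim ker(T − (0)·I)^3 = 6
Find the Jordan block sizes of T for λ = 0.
Block sizes for λ = 0: [3, 1, 1, 1]

From the dimensions of kernels of powers, the number of Jordan blocks of size at least j is d_j − d_{j−1} where d_j = dim ker(N^j) (with d_0 = 0). Computing the differences gives [4, 1, 1].
The number of blocks of size exactly k is (#blocks of size ≥ k) − (#blocks of size ≥ k + 1), so the partition is: 3 block(s) of size 1, 1 block(s) of size 3.
In nonincreasing order the block sizes are [3, 1, 1, 1].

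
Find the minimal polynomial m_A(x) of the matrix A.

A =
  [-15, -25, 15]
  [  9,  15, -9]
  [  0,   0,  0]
x^2

The characteristic polynomial is χ_A(x) = x^3, so the eigenvalues are known. The minimal polynomial is
  m_A(x) = Π_λ (x − λ)^{k_λ}
where k_λ is the size of the *largest* Jordan block for λ (equivalently, the smallest k with (A − λI)^k v = 0 for every generalised eigenvector v of λ).

  λ = 0: largest Jordan block has size 2, contributing (x − 0)^2

So m_A(x) = x^2 = x^2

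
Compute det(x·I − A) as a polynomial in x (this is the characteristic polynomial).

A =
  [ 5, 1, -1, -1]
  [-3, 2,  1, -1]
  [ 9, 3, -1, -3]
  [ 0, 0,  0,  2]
x^4 - 8*x^3 + 24*x^2 - 32*x + 16

Expanding det(x·I − A) (e.g. by cofactor expansion or by noting that A is similar to its Jordan form J, which has the same characteristic polynomial as A) gives
  χ_A(x) = x^4 - 8*x^3 + 24*x^2 - 32*x + 16
which factors as (x - 2)^4. The eigenvalues (with algebraic multiplicities) are λ = 2 with multiplicity 4.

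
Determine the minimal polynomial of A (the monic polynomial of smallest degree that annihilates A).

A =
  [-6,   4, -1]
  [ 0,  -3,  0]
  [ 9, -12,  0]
x^2 + 6*x + 9

The characteristic polynomial is χ_A(x) = (x + 3)^3, so the eigenvalues are known. The minimal polynomial is
  m_A(x) = Π_λ (x − λ)^{k_λ}
where k_λ is the size of the *largest* Jordan block for λ (equivalently, the smallest k with (A − λI)^k v = 0 for every generalised eigenvector v of λ).

  λ = -3: largest Jordan block has size 2, contributing (x + 3)^2

So m_A(x) = (x + 3)^2 = x^2 + 6*x + 9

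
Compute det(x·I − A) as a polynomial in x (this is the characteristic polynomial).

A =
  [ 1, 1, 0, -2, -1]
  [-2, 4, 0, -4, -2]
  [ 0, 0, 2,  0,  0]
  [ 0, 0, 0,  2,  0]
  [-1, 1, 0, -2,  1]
x^5 - 10*x^4 + 40*x^3 - 80*x^2 + 80*x - 32

Expanding det(x·I − A) (e.g. by cofactor expansion or by noting that A is similar to its Jordan form J, which has the same characteristic polynomial as A) gives
  χ_A(x) = x^5 - 10*x^4 + 40*x^3 - 80*x^2 + 80*x - 32
which factors as (x - 2)^5. The eigenvalues (with algebraic multiplicities) are λ = 2 with multiplicity 5.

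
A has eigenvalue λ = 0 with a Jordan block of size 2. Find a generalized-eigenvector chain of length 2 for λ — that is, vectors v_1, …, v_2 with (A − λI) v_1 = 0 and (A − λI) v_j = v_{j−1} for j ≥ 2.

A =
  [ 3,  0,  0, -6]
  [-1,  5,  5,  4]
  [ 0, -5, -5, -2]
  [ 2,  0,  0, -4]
A Jordan chain for λ = 0 of length 2:
v_1 = (0, 5, -5, 0)ᵀ
v_2 = (0, 1, 0, 0)ᵀ

Let N = A − (0)·I. We want v_2 with N^2 v_2 = 0 but N^1 v_2 ≠ 0; then v_{j-1} := N · v_j for j = 2, …, 2.

Pick v_2 = (0, 1, 0, 0)ᵀ.
Then v_1 = N · v_2 = (0, 5, -5, 0)ᵀ.

Sanity check: (A − (0)·I) v_1 = (0, 0, 0, 0)ᵀ = 0. ✓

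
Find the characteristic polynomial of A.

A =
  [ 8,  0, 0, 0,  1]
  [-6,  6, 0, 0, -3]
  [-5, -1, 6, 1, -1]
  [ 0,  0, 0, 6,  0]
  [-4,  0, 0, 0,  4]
x^5 - 30*x^4 + 360*x^3 - 2160*x^2 + 6480*x - 7776

Expanding det(x·I − A) (e.g. by cofactor expansion or by noting that A is similar to its Jordan form J, which has the same characteristic polynomial as A) gives
  χ_A(x) = x^5 - 30*x^4 + 360*x^3 - 2160*x^2 + 6480*x - 7776
which factors as (x - 6)^5. The eigenvalues (with algebraic multiplicities) are λ = 6 with multiplicity 5.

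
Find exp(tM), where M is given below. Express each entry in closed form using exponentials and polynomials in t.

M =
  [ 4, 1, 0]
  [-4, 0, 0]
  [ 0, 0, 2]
e^{tM} =
  [2*t*exp(2*t) + exp(2*t), t*exp(2*t), 0]
  [-4*t*exp(2*t), -2*t*exp(2*t) + exp(2*t), 0]
  [0, 0, exp(2*t)]

Strategy: write M = P · J · P⁻¹ where J is a Jordan canonical form, so e^{tM} = P · e^{tJ} · P⁻¹, and e^{tJ} can be computed block-by-block.

M has Jordan form
J =
  [2, 1, 0]
  [0, 2, 0]
  [0, 0, 2]
(up to reordering of blocks).

Per-block formulas:
  For a 2×2 Jordan block J_2(2): exp(t · J_2(2)) = e^(2t)·(I + t·N), where N is the 2×2 nilpotent shift.
  For a 1×1 block at λ = 2: exp(t · [2]) = [e^(2t)].

After assembling e^{tJ} and conjugating by P, we get:

e^{tM} =
  [2*t*exp(2*t) + exp(2*t), t*exp(2*t), 0]
  [-4*t*exp(2*t), -2*t*exp(2*t) + exp(2*t), 0]
  [0, 0, exp(2*t)]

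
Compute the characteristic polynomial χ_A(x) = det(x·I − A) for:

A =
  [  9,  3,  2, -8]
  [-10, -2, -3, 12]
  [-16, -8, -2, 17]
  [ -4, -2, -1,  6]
x^4 - 11*x^3 + 45*x^2 - 81*x + 54

Expanding det(x·I − A) (e.g. by cofactor expansion or by noting that A is similar to its Jordan form J, which has the same characteristic polynomial as A) gives
  χ_A(x) = x^4 - 11*x^3 + 45*x^2 - 81*x + 54
which factors as (x - 3)^3*(x - 2). The eigenvalues (with algebraic multiplicities) are λ = 2 with multiplicity 1, λ = 3 with multiplicity 3.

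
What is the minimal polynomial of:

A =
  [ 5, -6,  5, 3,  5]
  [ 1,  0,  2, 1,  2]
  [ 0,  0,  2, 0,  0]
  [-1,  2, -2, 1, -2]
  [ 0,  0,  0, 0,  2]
x^3 - 6*x^2 + 12*x - 8

The characteristic polynomial is χ_A(x) = (x - 2)^5, so the eigenvalues are known. The minimal polynomial is
  m_A(x) = Π_λ (x − λ)^{k_λ}
where k_λ is the size of the *largest* Jordan block for λ (equivalently, the smallest k with (A − λI)^k v = 0 for every generalised eigenvector v of λ).

  λ = 2: largest Jordan block has size 3, contributing (x − 2)^3

So m_A(x) = (x - 2)^3 = x^3 - 6*x^2 + 12*x - 8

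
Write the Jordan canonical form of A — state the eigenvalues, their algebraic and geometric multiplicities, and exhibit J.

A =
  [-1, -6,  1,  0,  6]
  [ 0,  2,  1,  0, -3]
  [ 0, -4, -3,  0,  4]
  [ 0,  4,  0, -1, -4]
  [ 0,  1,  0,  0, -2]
J_3(-1) ⊕ J_1(-1) ⊕ J_1(-1)

The characteristic polynomial is
  det(x·I − A) = x^5 + 5*x^4 + 10*x^3 + 10*x^2 + 5*x + 1 = (x + 1)^5

Eigenvalues and multiplicities (the geometric multiplicity of λ is n − rank(A − λI), which equals the number of Jordan blocks for λ):
  λ = -1: algebraic multiplicity = 5, geometric multiplicity = 3

Determining the block sizes for each eigenvalue:
  λ = -1: with am = 5 and gm = 3, the partition is not yet determined (e.g. several partitions of 5 into 3 parts exist). Let N = A − (-1)·I. Computing rank(N^1) = 2, rank(N^2) = 1, rank(N^3) = 0; the number of blocks of size ≥ j is rank(N^{j−1}) − rank(N^j), giving [3, 1, 1]. So we have 1 block(s) of size 3, 2 block(s) of size 1 → block sizes [3, 1, 1]

Assembling the blocks gives a Jordan form
J =
  [-1,  1,  0,  0,  0]
  [ 0, -1,  1,  0,  0]
  [ 0,  0, -1,  0,  0]
  [ 0,  0,  0, -1,  0]
  [ 0,  0,  0,  0, -1]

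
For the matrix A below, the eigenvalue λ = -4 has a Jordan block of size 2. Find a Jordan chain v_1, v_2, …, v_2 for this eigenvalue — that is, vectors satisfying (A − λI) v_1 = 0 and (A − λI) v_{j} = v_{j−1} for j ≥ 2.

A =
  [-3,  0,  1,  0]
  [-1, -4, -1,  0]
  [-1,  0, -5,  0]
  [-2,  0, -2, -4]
A Jordan chain for λ = -4 of length 2:
v_1 = (1, -1, -1, -2)ᵀ
v_2 = (1, 0, 0, 0)ᵀ

Let N = A − (-4)·I. We want v_2 with N^2 v_2 = 0 but N^1 v_2 ≠ 0; then v_{j-1} := N · v_j for j = 2, …, 2.

Pick v_2 = (1, 0, 0, 0)ᵀ.
Then v_1 = N · v_2 = (1, -1, -1, -2)ᵀ.

Sanity check: (A − (-4)·I) v_1 = (0, 0, 0, 0)ᵀ = 0. ✓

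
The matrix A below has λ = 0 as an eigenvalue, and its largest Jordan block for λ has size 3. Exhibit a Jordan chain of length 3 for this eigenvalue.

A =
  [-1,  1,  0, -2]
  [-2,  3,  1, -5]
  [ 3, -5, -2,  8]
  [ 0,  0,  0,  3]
A Jordan chain for λ = 0 of length 3:
v_1 = (-1, -1, 1, 0)ᵀ
v_2 = (-1, -2, 3, 0)ᵀ
v_3 = (1, 0, 0, 0)ᵀ

Let N = A − (0)·I. We want v_3 with N^3 v_3 = 0 but N^2 v_3 ≠ 0; then v_{j-1} := N · v_j for j = 3, …, 2.

Pick v_3 = (1, 0, 0, 0)ᵀ.
Then v_2 = N · v_3 = (-1, -2, 3, 0)ᵀ.
Then v_1 = N · v_2 = (-1, -1, 1, 0)ᵀ.

Sanity check: (A − (0)·I) v_1 = (0, 0, 0, 0)ᵀ = 0. ✓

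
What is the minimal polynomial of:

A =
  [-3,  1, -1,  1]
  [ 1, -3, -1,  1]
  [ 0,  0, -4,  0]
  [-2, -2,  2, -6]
x^2 + 8*x + 16

The characteristic polynomial is χ_A(x) = (x + 4)^4, so the eigenvalues are known. The minimal polynomial is
  m_A(x) = Π_λ (x − λ)^{k_λ}
where k_λ is the size of the *largest* Jordan block for λ (equivalently, the smallest k with (A − λI)^k v = 0 for every generalised eigenvector v of λ).

  λ = -4: largest Jordan block has size 2, contributing (x + 4)^2

So m_A(x) = (x + 4)^2 = x^2 + 8*x + 16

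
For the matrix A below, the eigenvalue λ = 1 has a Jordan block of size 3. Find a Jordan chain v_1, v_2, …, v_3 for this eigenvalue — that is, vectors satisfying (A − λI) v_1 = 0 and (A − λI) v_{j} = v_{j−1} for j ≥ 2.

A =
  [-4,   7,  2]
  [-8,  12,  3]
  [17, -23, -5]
A Jordan chain for λ = 1 of length 3:
v_1 = (3, 3, -3)ᵀ
v_2 = (-5, -8, 17)ᵀ
v_3 = (1, 0, 0)ᵀ

Let N = A − (1)·I. We want v_3 with N^3 v_3 = 0 but N^2 v_3 ≠ 0; then v_{j-1} := N · v_j for j = 3, …, 2.

Pick v_3 = (1, 0, 0)ᵀ.
Then v_2 = N · v_3 = (-5, -8, 17)ᵀ.
Then v_1 = N · v_2 = (3, 3, -3)ᵀ.

Sanity check: (A − (1)·I) v_1 = (0, 0, 0)ᵀ = 0. ✓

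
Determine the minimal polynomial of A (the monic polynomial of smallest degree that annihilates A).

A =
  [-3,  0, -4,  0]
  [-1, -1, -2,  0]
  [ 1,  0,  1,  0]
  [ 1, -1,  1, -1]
x^2 + 2*x + 1

The characteristic polynomial is χ_A(x) = (x + 1)^4, so the eigenvalues are known. The minimal polynomial is
  m_A(x) = Π_λ (x − λ)^{k_λ}
where k_λ is the size of the *largest* Jordan block for λ (equivalently, the smallest k with (A − λI)^k v = 0 for every generalised eigenvector v of λ).

  λ = -1: largest Jordan block has size 2, contributing (x + 1)^2

So m_A(x) = (x + 1)^2 = x^2 + 2*x + 1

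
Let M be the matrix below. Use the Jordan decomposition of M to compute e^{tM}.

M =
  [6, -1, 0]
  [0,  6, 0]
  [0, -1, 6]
e^{tM} =
  [exp(6*t), -t*exp(6*t), 0]
  [0, exp(6*t), 0]
  [0, -t*exp(6*t), exp(6*t)]

Strategy: write M = P · J · P⁻¹ where J is a Jordan canonical form, so e^{tM} = P · e^{tJ} · P⁻¹, and e^{tJ} can be computed block-by-block.

M has Jordan form
J =
  [6, 1, 0]
  [0, 6, 0]
  [0, 0, 6]
(up to reordering of blocks).

Per-block formulas:
  For a 1×1 block at λ = 6: exp(t · [6]) = [e^(6t)].
  For a 2×2 Jordan block J_2(6): exp(t · J_2(6)) = e^(6t)·(I + t·N), where N is the 2×2 nilpotent shift.

After assembling e^{tJ} and conjugating by P, we get:

e^{tM} =
  [exp(6*t), -t*exp(6*t), 0]
  [0, exp(6*t), 0]
  [0, -t*exp(6*t), exp(6*t)]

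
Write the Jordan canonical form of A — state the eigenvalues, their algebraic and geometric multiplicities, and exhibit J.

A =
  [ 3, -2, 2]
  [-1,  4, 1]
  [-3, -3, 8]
J_2(5) ⊕ J_1(5)

The characteristic polynomial is
  det(x·I − A) = x^3 - 15*x^2 + 75*x - 125 = (x - 5)^3

Eigenvalues and multiplicities (the geometric multiplicity of λ is n − rank(A − λI), which equals the number of Jordan blocks for λ):
  λ = 5: algebraic multiplicity = 3, geometric multiplicity = 2

Determining the block sizes for each eigenvalue:
  λ = 5: 2 blocks summing to 3 forces exactly one block of size 2 and the rest size 1 → block sizes [2, 1]

Assembling the blocks gives a Jordan form
J =
  [5, 1, 0]
  [0, 5, 0]
  [0, 0, 5]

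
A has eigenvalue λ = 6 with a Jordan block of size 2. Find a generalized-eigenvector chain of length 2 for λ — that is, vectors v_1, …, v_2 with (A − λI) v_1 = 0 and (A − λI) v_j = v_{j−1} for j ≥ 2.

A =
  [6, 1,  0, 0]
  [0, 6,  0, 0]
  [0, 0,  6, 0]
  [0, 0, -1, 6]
A Jordan chain for λ = 6 of length 2:
v_1 = (1, 0, 0, 0)ᵀ
v_2 = (0, 1, 0, 0)ᵀ

Let N = A − (6)·I. We want v_2 with N^2 v_2 = 0 but N^1 v_2 ≠ 0; then v_{j-1} := N · v_j for j = 2, …, 2.

Pick v_2 = (0, 1, 0, 0)ᵀ.
Then v_1 = N · v_2 = (1, 0, 0, 0)ᵀ.

Sanity check: (A − (6)·I) v_1 = (0, 0, 0, 0)ᵀ = 0. ✓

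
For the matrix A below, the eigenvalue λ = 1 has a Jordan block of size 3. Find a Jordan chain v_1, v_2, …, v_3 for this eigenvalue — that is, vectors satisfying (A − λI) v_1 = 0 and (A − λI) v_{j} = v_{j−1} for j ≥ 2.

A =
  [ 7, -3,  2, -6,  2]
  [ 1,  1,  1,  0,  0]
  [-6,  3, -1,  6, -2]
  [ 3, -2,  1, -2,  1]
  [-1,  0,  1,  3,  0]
A Jordan chain for λ = 1 of length 3:
v_1 = (1, 0, -1, 0, -2)ᵀ
v_2 = (6, 1, -6, 3, -1)ᵀ
v_3 = (1, 0, 0, 0, 0)ᵀ

Let N = A − (1)·I. We want v_3 with N^3 v_3 = 0 but N^2 v_3 ≠ 0; then v_{j-1} := N · v_j for j = 3, …, 2.

Pick v_3 = (1, 0, 0, 0, 0)ᵀ.
Then v_2 = N · v_3 = (6, 1, -6, 3, -1)ᵀ.
Then v_1 = N · v_2 = (1, 0, -1, 0, -2)ᵀ.

Sanity check: (A − (1)·I) v_1 = (0, 0, 0, 0, 0)ᵀ = 0. ✓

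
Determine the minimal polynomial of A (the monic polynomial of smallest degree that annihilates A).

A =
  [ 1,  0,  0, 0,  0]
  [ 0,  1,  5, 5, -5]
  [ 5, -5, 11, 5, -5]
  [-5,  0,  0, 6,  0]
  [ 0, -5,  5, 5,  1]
x^2 - 7*x + 6

The characteristic polynomial is χ_A(x) = (x - 6)^3*(x - 1)^2, so the eigenvalues are known. The minimal polynomial is
  m_A(x) = Π_λ (x − λ)^{k_λ}
where k_λ is the size of the *largest* Jordan block for λ (equivalently, the smallest k with (A − λI)^k v = 0 for every generalised eigenvector v of λ).

  λ = 1: largest Jordan block has size 1, contributing (x − 1)
  λ = 6: largest Jordan block has size 1, contributing (x − 6)

So m_A(x) = (x - 6)*(x - 1) = x^2 - 7*x + 6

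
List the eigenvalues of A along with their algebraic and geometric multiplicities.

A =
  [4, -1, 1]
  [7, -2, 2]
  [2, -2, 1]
λ = 1: alg = 3, geom = 1

Step 1 — factor the characteristic polynomial to read off the algebraic multiplicities:
  χ_A(x) = (x - 1)^3

Step 2 — compute geometric multiplicities via the rank-nullity identity g(λ) = n − rank(A − λI):
  rank(A − (1)·I) = 2, so dim ker(A − (1)·I) = n − 2 = 1

Summary:
  λ = 1: algebraic multiplicity = 3, geometric multiplicity = 1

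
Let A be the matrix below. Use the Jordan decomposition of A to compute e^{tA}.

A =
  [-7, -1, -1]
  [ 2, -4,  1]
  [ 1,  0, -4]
e^{tA} =
  [t^2*exp(-5*t)/2 - 2*t*exp(-5*t) + exp(-5*t), t^2*exp(-5*t)/2 - t*exp(-5*t), -t*exp(-5*t)]
  [-t^2*exp(-5*t)/2 + 2*t*exp(-5*t), -t^2*exp(-5*t)/2 + t*exp(-5*t) + exp(-5*t), t*exp(-5*t)]
  [-t^2*exp(-5*t)/2 + t*exp(-5*t), -t^2*exp(-5*t)/2, t*exp(-5*t) + exp(-5*t)]

Strategy: write A = P · J · P⁻¹ where J is a Jordan canonical form, so e^{tA} = P · e^{tJ} · P⁻¹, and e^{tJ} can be computed block-by-block.

A has Jordan form
J =
  [-5,  1,  0]
  [ 0, -5,  1]
  [ 0,  0, -5]
(up to reordering of blocks).

Per-block formulas:
  For a 3×3 Jordan block J_3(-5): exp(t · J_3(-5)) = e^(-5t)·(I + t·N + (t^2/2)·N^2), where N is the 3×3 nilpotent shift.

After assembling e^{tJ} and conjugating by P, we get:

e^{tA} =
  [t^2*exp(-5*t)/2 - 2*t*exp(-5*t) + exp(-5*t), t^2*exp(-5*t)/2 - t*exp(-5*t), -t*exp(-5*t)]
  [-t^2*exp(-5*t)/2 + 2*t*exp(-5*t), -t^2*exp(-5*t)/2 + t*exp(-5*t) + exp(-5*t), t*exp(-5*t)]
  [-t^2*exp(-5*t)/2 + t*exp(-5*t), -t^2*exp(-5*t)/2, t*exp(-5*t) + exp(-5*t)]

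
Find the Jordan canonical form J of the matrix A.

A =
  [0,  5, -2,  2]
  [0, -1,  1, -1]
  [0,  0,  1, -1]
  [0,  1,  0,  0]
J_3(0) ⊕ J_1(0)

The characteristic polynomial is
  det(x·I − A) = x^4

Eigenvalues and multiplicities (the geometric multiplicity of λ is n − rank(A − λI), which equals the number of Jordan blocks for λ):
  λ = 0: algebraic multiplicity = 4, geometric multiplicity = 2

Determining the block sizes for each eigenvalue:
  λ = 0: with am = 4 and gm = 2, the partition is not yet determined (e.g. several partitions of 4 into 2 parts exist). Let N = A − (0)·I. Computing rank(N^1) = 2, rank(N^2) = 1, rank(N^3) = 0; the number of blocks of size ≥ j is rank(N^{j−1}) − rank(N^j), giving [2, 1, 1]. So we have 1 block(s) of size 3, 1 block(s) of size 1 → block sizes [3, 1]

Assembling the blocks gives a Jordan form
J =
  [0, 1, 0, 0]
  [0, 0, 1, 0]
  [0, 0, 0, 0]
  [0, 0, 0, 0]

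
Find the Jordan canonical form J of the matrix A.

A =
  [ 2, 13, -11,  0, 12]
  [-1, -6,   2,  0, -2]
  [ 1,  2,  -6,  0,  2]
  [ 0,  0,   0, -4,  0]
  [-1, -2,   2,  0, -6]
J_3(-4) ⊕ J_1(-4) ⊕ J_1(-4)

The characteristic polynomial is
  det(x·I − A) = x^5 + 20*x^4 + 160*x^3 + 640*x^2 + 1280*x + 1024 = (x + 4)^5

Eigenvalues and multiplicities (the geometric multiplicity of λ is n − rank(A − λI), which equals the number of Jordan blocks for λ):
  λ = -4: algebraic multiplicity = 5, geometric multiplicity = 3

Determining the block sizes for each eigenvalue:
  λ = -4: with am = 5 and gm = 3, the partition is not yet determined (e.g. several partitions of 5 into 3 parts exist). Let N = A − (-4)·I. Computing rank(N^1) = 2, rank(N^2) = 1, rank(N^3) = 0; the number of blocks of size ≥ j is rank(N^{j−1}) − rank(N^j), giving [3, 1, 1]. So we have 1 block(s) of size 3, 2 block(s) of size 1 → block sizes [3, 1, 1]

Assembling the blocks gives a Jordan form
J =
  [-4,  1,  0,  0,  0]
  [ 0, -4,  1,  0,  0]
  [ 0,  0, -4,  0,  0]
  [ 0,  0,  0, -4,  0]
  [ 0,  0,  0,  0, -4]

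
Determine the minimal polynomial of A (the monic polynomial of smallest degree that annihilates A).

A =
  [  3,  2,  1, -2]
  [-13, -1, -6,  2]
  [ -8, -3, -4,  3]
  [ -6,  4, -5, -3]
x^4 + 5*x^3 + 6*x^2 - 4*x - 8

The characteristic polynomial is χ_A(x) = (x - 1)*(x + 2)^3, so the eigenvalues are known. The minimal polynomial is
  m_A(x) = Π_λ (x − λ)^{k_λ}
where k_λ is the size of the *largest* Jordan block for λ (equivalently, the smallest k with (A − λI)^k v = 0 for every generalised eigenvector v of λ).

  λ = -2: largest Jordan block has size 3, contributing (x + 2)^3
  λ = 1: largest Jordan block has size 1, contributing (x − 1)

So m_A(x) = (x - 1)*(x + 2)^3 = x^4 + 5*x^3 + 6*x^2 - 4*x - 8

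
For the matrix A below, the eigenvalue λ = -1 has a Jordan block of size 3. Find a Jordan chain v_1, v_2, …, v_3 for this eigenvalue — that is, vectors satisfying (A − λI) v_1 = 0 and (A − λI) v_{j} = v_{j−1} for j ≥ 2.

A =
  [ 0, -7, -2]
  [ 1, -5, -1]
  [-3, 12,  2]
A Jordan chain for λ = -1 of length 3:
v_1 = (-3, -3, 9)ᵀ
v_2 = (-7, -4, 12)ᵀ
v_3 = (0, 1, 0)ᵀ

Let N = A − (-1)·I. We want v_3 with N^3 v_3 = 0 but N^2 v_3 ≠ 0; then v_{j-1} := N · v_j for j = 3, …, 2.

Pick v_3 = (0, 1, 0)ᵀ.
Then v_2 = N · v_3 = (-7, -4, 12)ᵀ.
Then v_1 = N · v_2 = (-3, -3, 9)ᵀ.

Sanity check: (A − (-1)·I) v_1 = (0, 0, 0)ᵀ = 0. ✓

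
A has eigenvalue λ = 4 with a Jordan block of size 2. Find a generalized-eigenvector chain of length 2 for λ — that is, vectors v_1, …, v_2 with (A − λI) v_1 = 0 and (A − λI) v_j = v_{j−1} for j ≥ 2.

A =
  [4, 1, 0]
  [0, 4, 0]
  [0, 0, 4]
A Jordan chain for λ = 4 of length 2:
v_1 = (1, 0, 0)ᵀ
v_2 = (0, 1, 0)ᵀ

Let N = A − (4)·I. We want v_2 with N^2 v_2 = 0 but N^1 v_2 ≠ 0; then v_{j-1} := N · v_j for j = 2, …, 2.

Pick v_2 = (0, 1, 0)ᵀ.
Then v_1 = N · v_2 = (1, 0, 0)ᵀ.

Sanity check: (A − (4)·I) v_1 = (0, 0, 0)ᵀ = 0. ✓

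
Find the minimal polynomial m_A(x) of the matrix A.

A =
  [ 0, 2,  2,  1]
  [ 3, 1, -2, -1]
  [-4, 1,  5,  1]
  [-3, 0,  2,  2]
x^4 - 8*x^3 + 22*x^2 - 24*x + 9

The characteristic polynomial is χ_A(x) = (x - 3)^2*(x - 1)^2, so the eigenvalues are known. The minimal polynomial is
  m_A(x) = Π_λ (x − λ)^{k_λ}
where k_λ is the size of the *largest* Jordan block for λ (equivalently, the smallest k with (A − λI)^k v = 0 for every generalised eigenvector v of λ).

  λ = 1: largest Jordan block has size 2, contributing (x − 1)^2
  λ = 3: largest Jordan block has size 2, contributing (x − 3)^2

So m_A(x) = (x - 3)^2*(x - 1)^2 = x^4 - 8*x^3 + 22*x^2 - 24*x + 9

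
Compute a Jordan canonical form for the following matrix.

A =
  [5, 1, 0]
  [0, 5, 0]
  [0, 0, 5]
J_2(5) ⊕ J_1(5)

The characteristic polynomial is
  det(x·I − A) = x^3 - 15*x^2 + 75*x - 125 = (x - 5)^3

Eigenvalues and multiplicities (the geometric multiplicity of λ is n − rank(A − λI), which equals the number of Jordan blocks for λ):
  λ = 5: algebraic multiplicity = 3, geometric multiplicity = 2

Determining the block sizes for each eigenvalue:
  λ = 5: 2 blocks summing to 3 forces exactly one block of size 2 and the rest size 1 → block sizes [2, 1]

Assembling the blocks gives a Jordan form
J =
  [5, 1, 0]
  [0, 5, 0]
  [0, 0, 5]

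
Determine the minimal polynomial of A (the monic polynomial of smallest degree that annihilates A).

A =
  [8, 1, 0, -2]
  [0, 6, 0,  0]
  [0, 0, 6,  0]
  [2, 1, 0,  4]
x^2 - 12*x + 36

The characteristic polynomial is χ_A(x) = (x - 6)^4, so the eigenvalues are known. The minimal polynomial is
  m_A(x) = Π_λ (x − λ)^{k_λ}
where k_λ is the size of the *largest* Jordan block for λ (equivalently, the smallest k with (A − λI)^k v = 0 for every generalised eigenvector v of λ).

  λ = 6: largest Jordan block has size 2, contributing (x − 6)^2

So m_A(x) = (x - 6)^2 = x^2 - 12*x + 36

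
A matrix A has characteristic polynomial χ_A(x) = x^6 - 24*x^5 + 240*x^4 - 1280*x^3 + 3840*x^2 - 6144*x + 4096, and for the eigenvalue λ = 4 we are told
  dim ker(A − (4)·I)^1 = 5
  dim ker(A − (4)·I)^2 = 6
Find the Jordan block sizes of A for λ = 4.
Block sizes for λ = 4: [2, 1, 1, 1, 1]

From the dimensions of kernels of powers, the number of Jordan blocks of size at least j is d_j − d_{j−1} where d_j = dim ker(N^j) (with d_0 = 0). Computing the differences gives [5, 1].
The number of blocks of size exactly k is (#blocks of size ≥ k) − (#blocks of size ≥ k + 1), so the partition is: 4 block(s) of size 1, 1 block(s) of size 2.
In nonincreasing order the block sizes are [2, 1, 1, 1, 1].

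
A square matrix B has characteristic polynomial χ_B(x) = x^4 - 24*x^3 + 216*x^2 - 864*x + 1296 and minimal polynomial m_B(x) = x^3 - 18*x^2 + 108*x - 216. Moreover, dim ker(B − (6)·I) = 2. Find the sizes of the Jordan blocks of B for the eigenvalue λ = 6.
Block sizes for λ = 6: [3, 1]

Step 1 — from the characteristic polynomial, algebraic multiplicity of λ = 6 is 4. From dim ker(B − (6)·I) = 2, there are exactly 2 Jordan blocks for λ = 6.
Step 2 — from the minimal polynomial, the factor (x − 6)^3 tells us the largest block for λ = 6 has size 3.
Step 3 — with total size 4, 2 blocks, and largest block 3, the block sizes (in nonincreasing order) are [3, 1].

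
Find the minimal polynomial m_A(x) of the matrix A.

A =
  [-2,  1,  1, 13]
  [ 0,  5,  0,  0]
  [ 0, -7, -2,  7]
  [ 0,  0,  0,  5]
x^3 - x^2 - 16*x - 20

The characteristic polynomial is χ_A(x) = (x - 5)^2*(x + 2)^2, so the eigenvalues are known. The minimal polynomial is
  m_A(x) = Π_λ (x − λ)^{k_λ}
where k_λ is the size of the *largest* Jordan block for λ (equivalently, the smallest k with (A − λI)^k v = 0 for every generalised eigenvector v of λ).

  λ = -2: largest Jordan block has size 2, contributing (x + 2)^2
  λ = 5: largest Jordan block has size 1, contributing (x − 5)

So m_A(x) = (x - 5)*(x + 2)^2 = x^3 - x^2 - 16*x - 20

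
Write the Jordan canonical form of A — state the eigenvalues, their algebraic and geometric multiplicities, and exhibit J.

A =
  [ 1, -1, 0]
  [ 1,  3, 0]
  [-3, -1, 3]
J_2(2) ⊕ J_1(3)

The characteristic polynomial is
  det(x·I − A) = x^3 - 7*x^2 + 16*x - 12 = (x - 3)*(x - 2)^2

Eigenvalues and multiplicities (the geometric multiplicity of λ is n − rank(A − λI), which equals the number of Jordan blocks for λ):
  λ = 2: algebraic multiplicity = 2, geometric multiplicity = 1
  λ = 3: algebraic multiplicity = 1, geometric multiplicity = 1

Determining the block sizes for each eigenvalue:
  λ = 2: one block (gm = 1), so the single block has size am = 2 → block sizes [2]
  λ = 3: one block (gm = 1), so the single block has size am = 1 → block sizes [1]

Assembling the blocks gives a Jordan form
J =
  [2, 1, 0]
  [0, 2, 0]
  [0, 0, 3]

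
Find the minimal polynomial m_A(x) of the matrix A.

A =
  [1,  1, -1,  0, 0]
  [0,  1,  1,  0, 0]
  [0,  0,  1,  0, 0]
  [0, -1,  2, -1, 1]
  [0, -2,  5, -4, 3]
x^3 - 3*x^2 + 3*x - 1

The characteristic polynomial is χ_A(x) = (x - 1)^5, so the eigenvalues are known. The minimal polynomial is
  m_A(x) = Π_λ (x − λ)^{k_λ}
where k_λ is the size of the *largest* Jordan block for λ (equivalently, the smallest k with (A − λI)^k v = 0 for every generalised eigenvector v of λ).

  λ = 1: largest Jordan block has size 3, contributing (x − 1)^3

So m_A(x) = (x - 1)^3 = x^3 - 3*x^2 + 3*x - 1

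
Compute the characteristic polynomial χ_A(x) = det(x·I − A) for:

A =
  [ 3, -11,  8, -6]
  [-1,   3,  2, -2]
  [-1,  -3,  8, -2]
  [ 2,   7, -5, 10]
x^4 - 24*x^3 + 216*x^2 - 864*x + 1296

Expanding det(x·I − A) (e.g. by cofactor expansion or by noting that A is similar to its Jordan form J, which has the same characteristic polynomial as A) gives
  χ_A(x) = x^4 - 24*x^3 + 216*x^2 - 864*x + 1296
which factors as (x - 6)^4. The eigenvalues (with algebraic multiplicities) are λ = 6 with multiplicity 4.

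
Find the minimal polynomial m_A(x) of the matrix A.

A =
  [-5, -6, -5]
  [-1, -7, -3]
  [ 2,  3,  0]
x^3 + 12*x^2 + 48*x + 64

The characteristic polynomial is χ_A(x) = (x + 4)^3, so the eigenvalues are known. The minimal polynomial is
  m_A(x) = Π_λ (x − λ)^{k_λ}
where k_λ is the size of the *largest* Jordan block for λ (equivalently, the smallest k with (A − λI)^k v = 0 for every generalised eigenvector v of λ).

  λ = -4: largest Jordan block has size 3, contributing (x + 4)^3

So m_A(x) = (x + 4)^3 = x^3 + 12*x^2 + 48*x + 64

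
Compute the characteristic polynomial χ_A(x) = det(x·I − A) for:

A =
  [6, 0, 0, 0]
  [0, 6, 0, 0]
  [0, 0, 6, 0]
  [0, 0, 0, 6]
x^4 - 24*x^3 + 216*x^2 - 864*x + 1296

Expanding det(x·I − A) (e.g. by cofactor expansion or by noting that A is similar to its Jordan form J, which has the same characteristic polynomial as A) gives
  χ_A(x) = x^4 - 24*x^3 + 216*x^2 - 864*x + 1296
which factors as (x - 6)^4. The eigenvalues (with algebraic multiplicities) are λ = 6 with multiplicity 4.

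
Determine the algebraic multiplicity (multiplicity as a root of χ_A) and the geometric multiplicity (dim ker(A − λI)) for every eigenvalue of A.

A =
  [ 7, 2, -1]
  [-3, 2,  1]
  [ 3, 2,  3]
λ = 4: alg = 3, geom = 2

Step 1 — factor the characteristic polynomial to read off the algebraic multiplicities:
  χ_A(x) = (x - 4)^3

Step 2 — compute geometric multiplicities via the rank-nullity identity g(λ) = n − rank(A − λI):
  rank(A − (4)·I) = 1, so dim ker(A − (4)·I) = n − 1 = 2

Summary:
  λ = 4: algebraic multiplicity = 3, geometric multiplicity = 2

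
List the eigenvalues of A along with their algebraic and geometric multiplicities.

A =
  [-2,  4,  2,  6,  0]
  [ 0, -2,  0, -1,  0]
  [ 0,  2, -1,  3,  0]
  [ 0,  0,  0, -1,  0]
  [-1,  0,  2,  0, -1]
λ = -2: alg = 2, geom = 2; λ = -1: alg = 3, geom = 2

Step 1 — factor the characteristic polynomial to read off the algebraic multiplicities:
  χ_A(x) = (x + 1)^3*(x + 2)^2

Step 2 — compute geometric multiplicities via the rank-nullity identity g(λ) = n − rank(A − λI):
  rank(A − (-2)·I) = 3, so dim ker(A − (-2)·I) = n − 3 = 2
  rank(A − (-1)·I) = 3, so dim ker(A − (-1)·I) = n − 3 = 2

Summary:
  λ = -2: algebraic multiplicity = 2, geometric multiplicity = 2
  λ = -1: algebraic multiplicity = 3, geometric multiplicity = 2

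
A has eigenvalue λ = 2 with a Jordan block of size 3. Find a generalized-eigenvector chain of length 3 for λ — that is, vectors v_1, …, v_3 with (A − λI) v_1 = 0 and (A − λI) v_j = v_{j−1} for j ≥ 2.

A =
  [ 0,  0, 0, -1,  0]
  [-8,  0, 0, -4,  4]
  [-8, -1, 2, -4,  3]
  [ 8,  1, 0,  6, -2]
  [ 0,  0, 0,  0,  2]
A Jordan chain for λ = 2 of length 3:
v_1 = (-4, 0, -8, 8, 0)ᵀ
v_2 = (-2, -8, -8, 8, 0)ᵀ
v_3 = (1, 0, 0, 0, 0)ᵀ

Let N = A − (2)·I. We want v_3 with N^3 v_3 = 0 but N^2 v_3 ≠ 0; then v_{j-1} := N · v_j for j = 3, …, 2.

Pick v_3 = (1, 0, 0, 0, 0)ᵀ.
Then v_2 = N · v_3 = (-2, -8, -8, 8, 0)ᵀ.
Then v_1 = N · v_2 = (-4, 0, -8, 8, 0)ᵀ.

Sanity check: (A − (2)·I) v_1 = (0, 0, 0, 0, 0)ᵀ = 0. ✓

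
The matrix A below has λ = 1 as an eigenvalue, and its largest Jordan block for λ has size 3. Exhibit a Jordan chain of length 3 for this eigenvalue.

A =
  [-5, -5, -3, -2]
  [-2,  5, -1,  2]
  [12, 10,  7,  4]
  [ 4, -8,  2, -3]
A Jordan chain for λ = 1 of length 3:
v_1 = (2, 0, -4, 0)ᵀ
v_2 = (-6, -2, 12, 4)ᵀ
v_3 = (1, 0, 0, 0)ᵀ

Let N = A − (1)·I. We want v_3 with N^3 v_3 = 0 but N^2 v_3 ≠ 0; then v_{j-1} := N · v_j for j = 3, …, 2.

Pick v_3 = (1, 0, 0, 0)ᵀ.
Then v_2 = N · v_3 = (-6, -2, 12, 4)ᵀ.
Then v_1 = N · v_2 = (2, 0, -4, 0)ᵀ.

Sanity check: (A − (1)·I) v_1 = (0, 0, 0, 0)ᵀ = 0. ✓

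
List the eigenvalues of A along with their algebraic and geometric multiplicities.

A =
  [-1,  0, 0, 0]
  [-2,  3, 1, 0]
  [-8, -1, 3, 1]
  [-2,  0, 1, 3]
λ = -1: alg = 1, geom = 1; λ = 3: alg = 3, geom = 1

Step 1 — factor the characteristic polynomial to read off the algebraic multiplicities:
  χ_A(x) = (x - 3)^3*(x + 1)

Step 2 — compute geometric multiplicities via the rank-nullity identity g(λ) = n − rank(A − λI):
  rank(A − (-1)·I) = 3, so dim ker(A − (-1)·I) = n − 3 = 1
  rank(A − (3)·I) = 3, so dim ker(A − (3)·I) = n − 3 = 1

Summary:
  λ = -1: algebraic multiplicity = 1, geometric multiplicity = 1
  λ = 3: algebraic multiplicity = 3, geometric multiplicity = 1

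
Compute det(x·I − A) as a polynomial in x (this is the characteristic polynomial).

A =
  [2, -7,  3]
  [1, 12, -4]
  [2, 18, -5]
x^3 - 9*x^2 + 27*x - 27

Expanding det(x·I − A) (e.g. by cofactor expansion or by noting that A is similar to its Jordan form J, which has the same characteristic polynomial as A) gives
  χ_A(x) = x^3 - 9*x^2 + 27*x - 27
which factors as (x - 3)^3. The eigenvalues (with algebraic multiplicities) are λ = 3 with multiplicity 3.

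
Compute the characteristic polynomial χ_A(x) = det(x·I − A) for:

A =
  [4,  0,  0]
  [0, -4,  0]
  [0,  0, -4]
x^3 + 4*x^2 - 16*x - 64

Expanding det(x·I − A) (e.g. by cofactor expansion or by noting that A is similar to its Jordan form J, which has the same characteristic polynomial as A) gives
  χ_A(x) = x^3 + 4*x^2 - 16*x - 64
which factors as (x - 4)*(x + 4)^2. The eigenvalues (with algebraic multiplicities) are λ = -4 with multiplicity 2, λ = 4 with multiplicity 1.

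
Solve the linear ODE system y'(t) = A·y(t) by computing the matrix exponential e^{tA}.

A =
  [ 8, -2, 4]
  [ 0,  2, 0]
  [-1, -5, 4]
e^{tA} =
  [2*t*exp(6*t) + exp(6*t), -6*t*exp(6*t) + exp(6*t) - exp(2*t), 4*t*exp(6*t)]
  [0, exp(2*t), 0]
  [-t*exp(6*t), 3*t*exp(6*t) - 2*exp(6*t) + 2*exp(2*t), -2*t*exp(6*t) + exp(6*t)]

Strategy: write A = P · J · P⁻¹ where J is a Jordan canonical form, so e^{tA} = P · e^{tJ} · P⁻¹, and e^{tJ} can be computed block-by-block.

A has Jordan form
J =
  [2, 0, 0]
  [0, 6, 1]
  [0, 0, 6]
(up to reordering of blocks).

Per-block formulas:
  For a 1×1 block at λ = 2: exp(t · [2]) = [e^(2t)].
  For a 2×2 Jordan block J_2(6): exp(t · J_2(6)) = e^(6t)·(I + t·N), where N is the 2×2 nilpotent shift.

After assembling e^{tJ} and conjugating by P, we get:

e^{tA} =
  [2*t*exp(6*t) + exp(6*t), -6*t*exp(6*t) + exp(6*t) - exp(2*t), 4*t*exp(6*t)]
  [0, exp(2*t), 0]
  [-t*exp(6*t), 3*t*exp(6*t) - 2*exp(6*t) + 2*exp(2*t), -2*t*exp(6*t) + exp(6*t)]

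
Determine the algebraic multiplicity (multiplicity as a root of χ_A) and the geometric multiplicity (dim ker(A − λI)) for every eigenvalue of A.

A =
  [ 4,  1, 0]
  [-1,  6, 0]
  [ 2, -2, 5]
λ = 5: alg = 3, geom = 2

Step 1 — factor the characteristic polynomial to read off the algebraic multiplicities:
  χ_A(x) = (x - 5)^3

Step 2 — compute geometric multiplicities via the rank-nullity identity g(λ) = n − rank(A − λI):
  rank(A − (5)·I) = 1, so dim ker(A − (5)·I) = n − 1 = 2

Summary:
  λ = 5: algebraic multiplicity = 3, geometric multiplicity = 2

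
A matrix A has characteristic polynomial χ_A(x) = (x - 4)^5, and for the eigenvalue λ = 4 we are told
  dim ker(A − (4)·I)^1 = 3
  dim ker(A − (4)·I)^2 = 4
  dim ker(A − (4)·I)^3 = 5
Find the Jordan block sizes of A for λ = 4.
Block sizes for λ = 4: [3, 1, 1]

From the dimensions of kernels of powers, the number of Jordan blocks of size at least j is d_j − d_{j−1} where d_j = dim ker(N^j) (with d_0 = 0). Computing the differences gives [3, 1, 1].
The number of blocks of size exactly k is (#blocks of size ≥ k) − (#blocks of size ≥ k + 1), so the partition is: 2 block(s) of size 1, 1 block(s) of size 3.
In nonincreasing order the block sizes are [3, 1, 1].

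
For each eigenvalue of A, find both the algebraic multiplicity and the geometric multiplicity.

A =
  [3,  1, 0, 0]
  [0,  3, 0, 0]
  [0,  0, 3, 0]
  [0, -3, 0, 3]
λ = 3: alg = 4, geom = 3

Step 1 — factor the characteristic polynomial to read off the algebraic multiplicities:
  χ_A(x) = (x - 3)^4

Step 2 — compute geometric multiplicities via the rank-nullity identity g(λ) = n − rank(A − λI):
  rank(A − (3)·I) = 1, so dim ker(A − (3)·I) = n − 1 = 3

Summary:
  λ = 3: algebraic multiplicity = 4, geometric multiplicity = 3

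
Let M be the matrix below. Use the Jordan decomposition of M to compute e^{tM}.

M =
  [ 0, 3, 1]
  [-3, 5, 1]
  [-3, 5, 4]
e^{tM} =
  [-3*t^2*exp(3*t)/2 - 3*t*exp(3*t) + exp(3*t), t^2*exp(3*t) + 3*t*exp(3*t), t^2*exp(3*t)/2 + t*exp(3*t)]
  [-3*t*exp(3*t), 2*t*exp(3*t) + exp(3*t), t*exp(3*t)]
  [-9*t^2*exp(3*t)/2 - 3*t*exp(3*t), 3*t^2*exp(3*t) + 5*t*exp(3*t), 3*t^2*exp(3*t)/2 + t*exp(3*t) + exp(3*t)]

Strategy: write M = P · J · P⁻¹ where J is a Jordan canonical form, so e^{tM} = P · e^{tJ} · P⁻¹, and e^{tJ} can be computed block-by-block.

M has Jordan form
J =
  [3, 1, 0]
  [0, 3, 1]
  [0, 0, 3]
(up to reordering of blocks).

Per-block formulas:
  For a 3×3 Jordan block J_3(3): exp(t · J_3(3)) = e^(3t)·(I + t·N + (t^2/2)·N^2), where N is the 3×3 nilpotent shift.

After assembling e^{tJ} and conjugating by P, we get:

e^{tM} =
  [-3*t^2*exp(3*t)/2 - 3*t*exp(3*t) + exp(3*t), t^2*exp(3*t) + 3*t*exp(3*t), t^2*exp(3*t)/2 + t*exp(3*t)]
  [-3*t*exp(3*t), 2*t*exp(3*t) + exp(3*t), t*exp(3*t)]
  [-9*t^2*exp(3*t)/2 - 3*t*exp(3*t), 3*t^2*exp(3*t) + 5*t*exp(3*t), 3*t^2*exp(3*t)/2 + t*exp(3*t) + exp(3*t)]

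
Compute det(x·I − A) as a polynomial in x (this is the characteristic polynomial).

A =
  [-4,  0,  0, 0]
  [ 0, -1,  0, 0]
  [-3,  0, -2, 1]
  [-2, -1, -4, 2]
x^4 + 5*x^3 + 4*x^2

Expanding det(x·I − A) (e.g. by cofactor expansion or by noting that A is similar to its Jordan form J, which has the same characteristic polynomial as A) gives
  χ_A(x) = x^4 + 5*x^3 + 4*x^2
which factors as x^2*(x + 1)*(x + 4). The eigenvalues (with algebraic multiplicities) are λ = -4 with multiplicity 1, λ = -1 with multiplicity 1, λ = 0 with multiplicity 2.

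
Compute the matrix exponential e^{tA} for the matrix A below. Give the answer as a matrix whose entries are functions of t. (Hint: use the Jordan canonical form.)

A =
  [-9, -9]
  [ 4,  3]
e^{tA} =
  [-6*t*exp(-3*t) + exp(-3*t), -9*t*exp(-3*t)]
  [4*t*exp(-3*t), 6*t*exp(-3*t) + exp(-3*t)]

Strategy: write A = P · J · P⁻¹ where J is a Jordan canonical form, so e^{tA} = P · e^{tJ} · P⁻¹, and e^{tJ} can be computed block-by-block.

A has Jordan form
J =
  [-3,  1]
  [ 0, -3]
(up to reordering of blocks).

Per-block formulas:
  For a 2×2 Jordan block J_2(-3): exp(t · J_2(-3)) = e^(-3t)·(I + t·N), where N is the 2×2 nilpotent shift.

After assembling e^{tJ} and conjugating by P, we get:

e^{tA} =
  [-6*t*exp(-3*t) + exp(-3*t), -9*t*exp(-3*t)]
  [4*t*exp(-3*t), 6*t*exp(-3*t) + exp(-3*t)]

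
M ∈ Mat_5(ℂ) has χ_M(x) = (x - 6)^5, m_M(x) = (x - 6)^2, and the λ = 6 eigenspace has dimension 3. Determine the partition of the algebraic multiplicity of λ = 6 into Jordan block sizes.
Block sizes for λ = 6: [2, 2, 1]

Step 1 — from the characteristic polynomial, algebraic multiplicity of λ = 6 is 5. From dim ker(M − (6)·I) = 3, there are exactly 3 Jordan blocks for λ = 6.
Step 2 — from the minimal polynomial, the factor (x − 6)^2 tells us the largest block for λ = 6 has size 2.
Step 3 — with total size 5, 3 blocks, and largest block 2, the block sizes (in nonincreasing order) are [2, 2, 1].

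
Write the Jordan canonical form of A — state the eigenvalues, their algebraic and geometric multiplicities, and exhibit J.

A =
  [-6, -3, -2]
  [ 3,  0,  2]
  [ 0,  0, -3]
J_2(-3) ⊕ J_1(-3)

The characteristic polynomial is
  det(x·I − A) = x^3 + 9*x^2 + 27*x + 27 = (x + 3)^3

Eigenvalues and multiplicities (the geometric multiplicity of λ is n − rank(A − λI), which equals the number of Jordan blocks for λ):
  λ = -3: algebraic multiplicity = 3, geometric multiplicity = 2

Determining the block sizes for each eigenvalue:
  λ = -3: 2 blocks summing to 3 forces exactly one block of size 2 and the rest size 1 → block sizes [2, 1]

Assembling the blocks gives a Jordan form
J =
  [-3,  1,  0]
  [ 0, -3,  0]
  [ 0,  0, -3]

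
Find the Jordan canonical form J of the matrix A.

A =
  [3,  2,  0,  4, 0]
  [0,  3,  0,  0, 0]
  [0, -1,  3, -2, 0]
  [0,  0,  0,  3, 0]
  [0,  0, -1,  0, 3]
J_3(3) ⊕ J_1(3) ⊕ J_1(3)

The characteristic polynomial is
  det(x·I − A) = x^5 - 15*x^4 + 90*x^3 - 270*x^2 + 405*x - 243 = (x - 3)^5

Eigenvalues and multiplicities (the geometric multiplicity of λ is n − rank(A − λI), which equals the number of Jordan blocks for λ):
  λ = 3: algebraic multiplicity = 5, geometric multiplicity = 3

Determining the block sizes for each eigenvalue:
  λ = 3: with am = 5 and gm = 3, the partition is not yet determined (e.g. several partitions of 5 into 3 parts exist). Let N = A − (3)·I. Computing rank(N^1) = 2, rank(N^2) = 1, rank(N^3) = 0; the number of blocks of size ≥ j is rank(N^{j−1}) − rank(N^j), giving [3, 1, 1]. So we have 1 block(s) of size 3, 2 block(s) of size 1 → block sizes [3, 1, 1]

Assembling the blocks gives a Jordan form
J =
  [3, 1, 0, 0, 0]
  [0, 3, 1, 0, 0]
  [0, 0, 3, 0, 0]
  [0, 0, 0, 3, 0]
  [0, 0, 0, 0, 3]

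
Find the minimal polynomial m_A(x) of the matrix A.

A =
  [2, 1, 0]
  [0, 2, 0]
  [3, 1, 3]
x^3 - 7*x^2 + 16*x - 12

The characteristic polynomial is χ_A(x) = (x - 3)*(x - 2)^2, so the eigenvalues are known. The minimal polynomial is
  m_A(x) = Π_λ (x − λ)^{k_λ}
where k_λ is the size of the *largest* Jordan block for λ (equivalently, the smallest k with (A − λI)^k v = 0 for every generalised eigenvector v of λ).

  λ = 2: largest Jordan block has size 2, contributing (x − 2)^2
  λ = 3: largest Jordan block has size 1, contributing (x − 3)

So m_A(x) = (x - 3)*(x - 2)^2 = x^3 - 7*x^2 + 16*x - 12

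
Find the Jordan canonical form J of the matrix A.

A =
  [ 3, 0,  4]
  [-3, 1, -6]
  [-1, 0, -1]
J_2(1) ⊕ J_1(1)

The characteristic polynomial is
  det(x·I − A) = x^3 - 3*x^2 + 3*x - 1 = (x - 1)^3

Eigenvalues and multiplicities (the geometric multiplicity of λ is n − rank(A − λI), which equals the number of Jordan blocks for λ):
  λ = 1: algebraic multiplicity = 3, geometric multiplicity = 2

Determining the block sizes for each eigenvalue:
  λ = 1: 2 blocks summing to 3 forces exactly one block of size 2 and the rest size 1 → block sizes [2, 1]

Assembling the blocks gives a Jordan form
J =
  [1, 1, 0]
  [0, 1, 0]
  [0, 0, 1]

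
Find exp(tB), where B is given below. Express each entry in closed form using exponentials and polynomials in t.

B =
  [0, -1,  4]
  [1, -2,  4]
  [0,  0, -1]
e^{tB} =
  [t*exp(-t) + exp(-t), -t*exp(-t), 4*t*exp(-t)]
  [t*exp(-t), -t*exp(-t) + exp(-t), 4*t*exp(-t)]
  [0, 0, exp(-t)]

Strategy: write B = P · J · P⁻¹ where J is a Jordan canonical form, so e^{tB} = P · e^{tJ} · P⁻¹, and e^{tJ} can be computed block-by-block.

B has Jordan form
J =
  [-1,  1,  0]
  [ 0, -1,  0]
  [ 0,  0, -1]
(up to reordering of blocks).

Per-block formulas:
  For a 2×2 Jordan block J_2(-1): exp(t · J_2(-1)) = e^(-1t)·(I + t·N), where N is the 2×2 nilpotent shift.
  For a 1×1 block at λ = -1: exp(t · [-1]) = [e^(-1t)].

After assembling e^{tJ} and conjugating by P, we get:

e^{tB} =
  [t*exp(-t) + exp(-t), -t*exp(-t), 4*t*exp(-t)]
  [t*exp(-t), -t*exp(-t) + exp(-t), 4*t*exp(-t)]
  [0, 0, exp(-t)]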